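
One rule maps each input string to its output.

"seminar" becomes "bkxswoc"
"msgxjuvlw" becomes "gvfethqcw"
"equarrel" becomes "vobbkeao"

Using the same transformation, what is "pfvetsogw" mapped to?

Each output is the input with this applied: shift every letter 10 places forward in the alphabet (wrapping around), then reverse the string.
Working it through for "pfvetsogw": intermediate "zpfodcyqg", final "gqycdofpz".

gqycdofpz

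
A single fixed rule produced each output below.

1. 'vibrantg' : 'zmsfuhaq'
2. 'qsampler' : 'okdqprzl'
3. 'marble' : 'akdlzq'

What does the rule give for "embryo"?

qxndla

Looking at the pairs, the operation is to shift every letter 1 place backward in the alphabet (wrapping around), then swap the front and back halves of the string.
"embryo" → "qxndla".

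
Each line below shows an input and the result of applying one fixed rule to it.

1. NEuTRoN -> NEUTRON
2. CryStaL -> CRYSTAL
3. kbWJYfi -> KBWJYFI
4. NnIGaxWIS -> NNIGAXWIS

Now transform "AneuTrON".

Looking at the pairs, the operation is to convert every letter to uppercase.
For "AneuTrON" the result is "ANEUTRON".

ANEUTRON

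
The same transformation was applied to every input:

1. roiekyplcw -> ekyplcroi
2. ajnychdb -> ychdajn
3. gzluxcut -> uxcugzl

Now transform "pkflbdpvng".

lbdpvnpkf

Each output is the input with this applied: delete the last character, then move the first 3 characters to the end (rotate left by 3).
Starting from "pkflbdpvng": after the first operation, "pkflbdpvn"; after the second, "lbdpvnpkf".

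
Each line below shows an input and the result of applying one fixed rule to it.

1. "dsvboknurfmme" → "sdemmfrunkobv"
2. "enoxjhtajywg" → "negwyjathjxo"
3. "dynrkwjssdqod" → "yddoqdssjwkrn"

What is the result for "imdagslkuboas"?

In each case the input is transformed by: reverse the string, then move the last 2 characters to the front (rotate right by 2).
"imdagslkuboas" → "saobuklsgadmi" → "misaobuklsgad".

misaobuklsgad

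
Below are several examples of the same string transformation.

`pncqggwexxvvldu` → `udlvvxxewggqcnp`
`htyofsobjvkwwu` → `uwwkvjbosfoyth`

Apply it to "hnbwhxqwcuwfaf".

The transformation: reverse the string.
For "hnbwhxqwcuwfaf" the result is "fafwucwqxhwbnh".

fafwucwqxhwbnh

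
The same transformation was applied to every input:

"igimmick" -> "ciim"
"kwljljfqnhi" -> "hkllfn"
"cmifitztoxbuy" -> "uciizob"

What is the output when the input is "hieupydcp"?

Looking at the pairs, the operation is to move the last 2 characters to the front (rotate right by 2), then keep every other character starting from the first (positions 1st, 3rd, 5th, ...).
Applying both steps to "hieupydcp": "cphieupyd", then "chepd".

chepd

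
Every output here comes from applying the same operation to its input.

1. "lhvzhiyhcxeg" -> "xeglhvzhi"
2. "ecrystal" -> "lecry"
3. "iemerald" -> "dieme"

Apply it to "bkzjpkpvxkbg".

kbgbkzjpk

What's happening: swap the front and back halves of the string, then delete the first 3 characters.
Starting from "bkzjpkpvxkbg": after the first operation, "pvxkbgbkzjpk"; after the second, "kbgbkzjpk".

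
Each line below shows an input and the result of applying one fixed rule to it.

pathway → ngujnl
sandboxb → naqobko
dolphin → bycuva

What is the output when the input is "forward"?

bejneq

The pattern: delete the first character, then shift every letter 13 places forward in the alphabet (wrapping around) — i.e. ROT13.
Applying both steps to "forward": "orward", then "bejneq".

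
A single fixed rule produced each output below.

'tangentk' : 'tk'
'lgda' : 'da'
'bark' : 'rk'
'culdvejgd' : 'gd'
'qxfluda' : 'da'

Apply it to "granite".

What's happening: keep only the last 2 characters.
Doing the same to "granite": "te".

te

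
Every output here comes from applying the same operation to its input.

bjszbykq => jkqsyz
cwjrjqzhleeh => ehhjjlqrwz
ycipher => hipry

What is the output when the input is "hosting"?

inost

Rule — sort the characters into alphabetical order, then delete the first 2 characters.
"hosting" → "ghinost" → "inost".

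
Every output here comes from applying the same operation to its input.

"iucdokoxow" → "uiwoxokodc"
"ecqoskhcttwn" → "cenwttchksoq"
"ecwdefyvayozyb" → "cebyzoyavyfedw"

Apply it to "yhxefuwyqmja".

hyajmqywufex

The rule is to move the first 2 characters to the end (rotate left by 2), then reverse the string.
"yhxefuwyqmja" → "xefuwyqmjayh" → "hyajmqywufex".
(Check on "ecwdefyvayozyb": → "wdefyvayozybec" → "cebyzoyavyfedw" ✓)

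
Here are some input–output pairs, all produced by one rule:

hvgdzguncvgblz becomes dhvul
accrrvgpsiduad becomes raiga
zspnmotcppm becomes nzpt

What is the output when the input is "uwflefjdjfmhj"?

lufjj

The transformation: keep one character in every 3, starting at position 1 (positions 1st, 4th, 7th, ...), then swap each adjacent pair of characters (1↔2, 3↔4, ...).
Working it through for "uwflefjdjfmhj": intermediate "uljfj", final "lufjj".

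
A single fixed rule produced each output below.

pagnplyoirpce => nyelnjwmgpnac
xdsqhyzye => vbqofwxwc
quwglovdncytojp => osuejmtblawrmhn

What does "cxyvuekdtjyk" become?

avwtscibrhwi

What's happening: shift every letter 2 places backward in the alphabet (wrapping around).
So "cxyvuekdtjyk" becomes "avwtscibrhwi".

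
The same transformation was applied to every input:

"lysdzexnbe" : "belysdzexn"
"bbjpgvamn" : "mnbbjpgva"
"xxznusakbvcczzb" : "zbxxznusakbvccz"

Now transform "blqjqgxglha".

What's happening: move the last 2 characters to the front (rotate right by 2).
"blqjqgxglha" → "hablqjqgxgl".

hablqjqgxgl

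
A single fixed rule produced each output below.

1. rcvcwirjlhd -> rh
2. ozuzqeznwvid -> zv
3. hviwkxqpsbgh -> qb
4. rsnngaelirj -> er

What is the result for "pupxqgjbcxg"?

jx

The pattern: keep one character in every 3, starting at position 1 (positions 1st, 4th, 7th, ...), then keep only the last 2 characters.
Starting from "pupxqgjbcxg": after the first operation, "pxjx"; after the second, "jx".
(Check on "ozuzqeznwvid": → "ozzv" → "zv" ✓)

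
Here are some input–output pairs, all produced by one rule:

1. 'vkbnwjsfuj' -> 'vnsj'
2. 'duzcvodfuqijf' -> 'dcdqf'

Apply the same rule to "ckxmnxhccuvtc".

cmhuc

In each case the input is transformed by: keep one character in every 3, starting at position 1 (positions 1st, 4th, 7th, ...).
For "ckxmnxhccuvtc" the result is "cmhuc".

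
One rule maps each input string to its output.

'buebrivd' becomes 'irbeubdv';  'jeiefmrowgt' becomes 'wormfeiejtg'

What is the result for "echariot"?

irahceto

Each output is the input with this applied: move the last 2 characters to the front (rotate right by 2), then reverse the string.
Applying that to "echariot" gives "irahceto".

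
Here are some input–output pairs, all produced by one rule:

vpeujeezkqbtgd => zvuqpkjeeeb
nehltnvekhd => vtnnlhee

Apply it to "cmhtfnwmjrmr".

wtnmmjhfc

The rule is to delete the last 3 characters, then sort the characters into reverse alphabetical order.
For "cmhtfnwmjrmr" the result is "wtnmmjhfc".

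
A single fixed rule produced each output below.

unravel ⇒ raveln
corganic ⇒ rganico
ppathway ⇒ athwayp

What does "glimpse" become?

impsel

The rule is to delete the first character, then move the first character to the end.
"glimpse" → "limpse" → "impsel".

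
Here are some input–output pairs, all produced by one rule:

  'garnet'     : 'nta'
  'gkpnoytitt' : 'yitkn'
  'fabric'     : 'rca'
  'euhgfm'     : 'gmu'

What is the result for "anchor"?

hrn

In each case the input is transformed by: swap the front and back halves of the string, then keep every other character starting from the first (positions 1st, 3rd, 5th, ...).
"anchor" → "hrn".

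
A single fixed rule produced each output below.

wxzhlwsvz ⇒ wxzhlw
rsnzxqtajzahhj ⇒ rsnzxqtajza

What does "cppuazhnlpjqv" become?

cppuazhnlp

The transformation: delete the last 3 characters.
"cppuazhnlpjqv" → "cppuazhnlp".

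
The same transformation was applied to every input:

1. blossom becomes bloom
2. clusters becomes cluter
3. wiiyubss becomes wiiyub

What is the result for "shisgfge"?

higfge

Rule — remove every "s".
On "shisgfge" that produces "higfge".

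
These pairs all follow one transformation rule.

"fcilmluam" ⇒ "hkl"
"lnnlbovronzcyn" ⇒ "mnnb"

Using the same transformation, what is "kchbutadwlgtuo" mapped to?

gsvs

Rule — keep one character in every 3, starting at position 3 (positions 3rd, 6th, 9th, ...), then shift every letter 1 place backward in the alphabet (wrapping around).
On "kchbutadwlgtuo": the first step gives "htwt", and the second then gives "gsvs".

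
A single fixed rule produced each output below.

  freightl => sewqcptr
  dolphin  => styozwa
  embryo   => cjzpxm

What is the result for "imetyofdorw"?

zchtxpejzqo

Looking at the pairs, the operation is to shift every letter 11 places forward in the alphabet (wrapping around), then move the last 3 characters to the front (rotate right by 3).
For "imetyofdorw", step one produces "txpejzqozch"; step two turns that into "zchtxpejzqo".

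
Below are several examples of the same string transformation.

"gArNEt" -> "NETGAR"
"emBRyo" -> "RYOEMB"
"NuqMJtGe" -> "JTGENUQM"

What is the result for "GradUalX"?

What's happening: swap the front and back halves of the string, then convert every letter to uppercase.
"GradUalX" → "UalXGrad" → "UALXGRAD".
(Check on "gArNEt": → "NEtgAr" → "NETGAR" ✓)

UALXGRAD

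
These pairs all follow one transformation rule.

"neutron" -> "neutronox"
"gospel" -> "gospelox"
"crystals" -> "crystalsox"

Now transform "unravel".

The rule is to append "ox".
Applying that to "unravel" gives "unravelox".

unravelox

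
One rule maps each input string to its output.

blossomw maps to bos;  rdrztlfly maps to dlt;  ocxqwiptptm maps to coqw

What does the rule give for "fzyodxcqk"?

Rule — sort the characters into alphabetical order, then keep one character in every 3, starting at position 1 (positions 1st, 4th, 7th, ...).
For "fzyodxcqk", step one produces "cdfkoqxyz"; step two turns that into "ckx".
(Check on "blossomw": → "blmoossw" → "bos" ✓)

ckx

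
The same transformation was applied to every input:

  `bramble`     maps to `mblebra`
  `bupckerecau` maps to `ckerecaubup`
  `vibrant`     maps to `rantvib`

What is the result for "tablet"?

The pattern: move the first 3 characters to the end (rotate left by 3).
Applying that to "tablet" gives "lettab".

lettab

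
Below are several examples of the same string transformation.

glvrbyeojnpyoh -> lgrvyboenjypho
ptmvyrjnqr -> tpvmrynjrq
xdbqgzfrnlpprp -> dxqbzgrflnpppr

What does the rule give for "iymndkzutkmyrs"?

yinmkduzktymsr

In each case the input is transformed by: swap each adjacent pair of characters (1↔2, 3↔4, ...).
Doing the same to "iymndkzutkmyrs": "yinmkduzktymsr".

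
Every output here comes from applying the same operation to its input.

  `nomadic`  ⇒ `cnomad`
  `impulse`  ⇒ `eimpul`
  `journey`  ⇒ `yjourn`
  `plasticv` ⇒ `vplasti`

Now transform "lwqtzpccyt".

Rule — move the last 2 characters to the front (rotate right by 2), then delete the first character.
On "lwqtzpccyt": the first step gives "ytlwqtzpcc", and the second then gives "tlwqtzpcc".

tlwqtzpcc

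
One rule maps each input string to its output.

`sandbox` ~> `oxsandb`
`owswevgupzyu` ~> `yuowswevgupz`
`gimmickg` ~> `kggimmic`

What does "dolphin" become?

indolph

Rule — move the last 2 characters to the front (rotate right by 2).
So "dolphin" becomes "indolph".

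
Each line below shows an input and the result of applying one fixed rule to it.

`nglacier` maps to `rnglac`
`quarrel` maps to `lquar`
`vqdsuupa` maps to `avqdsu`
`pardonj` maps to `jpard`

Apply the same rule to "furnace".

Rule — move the last character to the front, then delete the last 2 characters.
Applying that to "furnace" gives "efurn".

efurn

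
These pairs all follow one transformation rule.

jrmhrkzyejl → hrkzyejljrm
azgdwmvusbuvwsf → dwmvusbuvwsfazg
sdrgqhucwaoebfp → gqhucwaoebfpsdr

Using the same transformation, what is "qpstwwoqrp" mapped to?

The transformation: move the first 3 characters to the end (rotate left by 3).
Doing the same to "qpstwwoqrp": "twwoqrpqps".

twwoqrpqps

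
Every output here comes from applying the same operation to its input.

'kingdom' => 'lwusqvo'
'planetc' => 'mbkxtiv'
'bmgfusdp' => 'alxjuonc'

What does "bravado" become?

In each case the input is transformed by: move the last 3 characters to the front (rotate right by 3), then shift every letter 8 places forward in the alphabet (wrapping around).
On "bravado": the first step gives "adobrav", and the second then gives "ilwjzid".

ilwjzid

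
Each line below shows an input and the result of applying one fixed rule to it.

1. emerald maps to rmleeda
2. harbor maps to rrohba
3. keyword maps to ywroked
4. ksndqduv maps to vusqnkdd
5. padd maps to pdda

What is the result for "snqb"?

sqnb

The rule is to sort the characters into reverse alphabetical order.
Applying that to "snqb" gives "sqnb".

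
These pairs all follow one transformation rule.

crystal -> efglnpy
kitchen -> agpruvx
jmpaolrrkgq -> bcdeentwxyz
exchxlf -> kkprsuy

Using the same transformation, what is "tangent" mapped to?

The rule is to shift every letter 13 places forward in the alphabet (wrapping around) — i.e. ROT13, then sort the characters into alphabetical order.
Starting from "tangent": after the first operation, "gnatrag"; after the second, "aaggnrt".

aaggnrt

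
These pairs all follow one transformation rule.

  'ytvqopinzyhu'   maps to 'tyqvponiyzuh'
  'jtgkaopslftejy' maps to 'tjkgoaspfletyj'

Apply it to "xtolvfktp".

txlofvtkp

In each case the input is transformed by: swap each adjacent pair of characters (1↔2, 3↔4, ...).
So "xtolvfktp" becomes "txlofvtkp".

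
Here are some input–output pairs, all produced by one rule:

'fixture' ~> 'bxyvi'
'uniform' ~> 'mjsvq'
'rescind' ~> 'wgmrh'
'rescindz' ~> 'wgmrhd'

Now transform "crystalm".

The transformation: shift every letter 4 places forward in the alphabet (wrapping around), then delete the first 2 characters.
"crystalm" → "cwxepq".

cwxepq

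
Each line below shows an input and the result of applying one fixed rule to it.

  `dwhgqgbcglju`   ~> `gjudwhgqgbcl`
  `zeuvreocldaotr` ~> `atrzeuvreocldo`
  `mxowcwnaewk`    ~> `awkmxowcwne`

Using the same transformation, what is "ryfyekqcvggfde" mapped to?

gderyfyekqcvgf

In each case the input is transformed by: move the last 3 characters to the front (rotate right by 3), then swap the first and last characters.
For "ryfyekqcvggfde", step one produces "fderyfyekqcvgg"; step two turns that into "gderyfyekqcvgf".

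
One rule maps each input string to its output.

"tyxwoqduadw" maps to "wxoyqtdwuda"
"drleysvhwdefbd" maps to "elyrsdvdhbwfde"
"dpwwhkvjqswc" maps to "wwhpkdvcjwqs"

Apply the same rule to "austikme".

tsiukame

Each output is the input with this applied: move the first 3 characters to the end (rotate left by 3), then take characters alternately from the front and the back (1st, last, 2nd, 2nd-last, ...).
"austikme" → "tikmeaus" → "tsiukame".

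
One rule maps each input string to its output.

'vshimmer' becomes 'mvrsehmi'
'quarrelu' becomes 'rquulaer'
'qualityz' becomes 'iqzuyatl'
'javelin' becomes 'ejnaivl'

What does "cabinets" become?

What's happening: take characters alternately from the front and the back (1st, last, 2nd, 2nd-last, ...), then move the last character to the front.
Applying both steps to "cabinets": "csatbein", then "ncsatbei".

ncsatbei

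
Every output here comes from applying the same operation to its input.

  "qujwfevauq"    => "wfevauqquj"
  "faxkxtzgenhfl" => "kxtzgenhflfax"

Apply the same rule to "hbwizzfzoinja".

Each output is the input with this applied: move the first 3 characters to the end (rotate left by 3).
Doing the same to "hbwizzfzoinja": "izzfzoinjahbw".

izzfzoinjahbw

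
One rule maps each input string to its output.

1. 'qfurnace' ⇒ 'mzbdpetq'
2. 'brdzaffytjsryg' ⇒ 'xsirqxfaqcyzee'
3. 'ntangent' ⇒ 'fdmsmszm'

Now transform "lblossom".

The rule is to swap the front and back halves of the string, then shift every letter 1 place backward in the alphabet (wrapping around).
On "lblossom" that produces "rrnlkakn".

rrnlkakn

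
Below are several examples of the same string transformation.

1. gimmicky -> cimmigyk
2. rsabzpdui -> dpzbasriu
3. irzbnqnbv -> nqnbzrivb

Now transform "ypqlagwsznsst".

In each case the input is transformed by: move the last 2 characters to the front (rotate right by 2), then reverse the string.
On "ypqlagwsznsst": the first step gives "stypqlagwszns", and the second then gives "snzswgalqpyts".

snzswgalqpyts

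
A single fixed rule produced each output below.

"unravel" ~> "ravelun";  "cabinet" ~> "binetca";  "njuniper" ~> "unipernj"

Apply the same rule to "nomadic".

madicno

Looking at the pairs, the operation is to move the first 2 characters to the end (rotate left by 2).
"nomadic" → "madicno".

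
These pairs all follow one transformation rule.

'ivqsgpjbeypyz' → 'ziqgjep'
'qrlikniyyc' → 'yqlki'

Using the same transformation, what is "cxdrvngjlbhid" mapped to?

In each case the input is transformed by: keep every other character starting from the first (positions 1st, 3rd, 5th, ...), then move the last character to the front.
For "cxdrvngjlbhid", step one produces "cdvglhd"; step two turns that into "dcdvglh".

dcdvglh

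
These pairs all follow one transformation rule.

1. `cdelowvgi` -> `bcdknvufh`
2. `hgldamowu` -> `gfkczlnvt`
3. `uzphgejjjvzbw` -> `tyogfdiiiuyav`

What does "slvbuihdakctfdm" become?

Each output is the input with this applied: shift every letter 1 place backward in the alphabet (wrapping around).
Doing the same to "slvbuihdakctfdm": "rkuathgczjbsecl".

rkuathgczjbsecl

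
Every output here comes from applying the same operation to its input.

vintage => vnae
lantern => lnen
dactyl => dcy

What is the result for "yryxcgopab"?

yycoa

The pattern: keep every other character starting from the first (positions 1st, 3rd, 5th, ...).
On "yryxcgopab" that produces "yycoa".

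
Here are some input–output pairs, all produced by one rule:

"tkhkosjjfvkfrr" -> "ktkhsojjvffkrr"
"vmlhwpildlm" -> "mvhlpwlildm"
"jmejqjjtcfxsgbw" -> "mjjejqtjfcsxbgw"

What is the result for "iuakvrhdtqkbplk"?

uikarvdhqtbklpk

What's happening: swap each adjacent pair of characters (1↔2, 3↔4, ...).
"iuakvrhdtqkbplk" → "uikarvdhqtbklpk".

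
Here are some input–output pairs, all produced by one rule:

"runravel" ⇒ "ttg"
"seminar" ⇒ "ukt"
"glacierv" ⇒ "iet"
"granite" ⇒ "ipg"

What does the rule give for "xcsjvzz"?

Each output is the input with this applied: keep one character in every 3, starting at position 1 (positions 1st, 4th, 7th, ...), then shift every letter 2 places forward in the alphabet (wrapping around).
"xcsjvzz" → "xjz" → "zlb".

zlb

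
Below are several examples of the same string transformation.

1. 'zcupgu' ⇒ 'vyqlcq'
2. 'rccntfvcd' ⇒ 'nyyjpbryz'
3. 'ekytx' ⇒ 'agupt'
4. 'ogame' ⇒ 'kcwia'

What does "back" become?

The transformation: shift every letter 4 places backward in the alphabet (wrapping around).
"back" → "xwyg".

xwyg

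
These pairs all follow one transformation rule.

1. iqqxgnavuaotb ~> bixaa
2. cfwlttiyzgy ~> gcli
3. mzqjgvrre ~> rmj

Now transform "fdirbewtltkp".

Looking at the pairs, the operation is to keep one character in every 3, starting at position 1 (positions 1st, 4th, 7th, ...), then move the last character to the front.
Working it through for "fdirbewtltkp": intermediate "frwt", final "tfrw".

tfrw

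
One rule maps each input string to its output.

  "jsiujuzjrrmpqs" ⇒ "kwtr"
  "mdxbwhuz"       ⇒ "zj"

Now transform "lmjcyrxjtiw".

The rule is to keep one character in every 3, starting at position 3 (positions 3rd, 6th, 9th, ...), then shift every letter 2 places forward in the alphabet (wrapping around).
On "lmjcyrxjtiw": the first step gives "jrt", and the second then gives "ltv".
(Check on "jsiujuzjrrmpqs": → "iurp" → "kwtr" ✓)

ltv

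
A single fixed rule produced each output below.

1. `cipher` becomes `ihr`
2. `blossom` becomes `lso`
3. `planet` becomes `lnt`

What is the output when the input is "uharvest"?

Rule — keep every other character starting from the second (positions 2nd, 4th, 6th, ...).
Doing the same to "uharvest": "hret".

hret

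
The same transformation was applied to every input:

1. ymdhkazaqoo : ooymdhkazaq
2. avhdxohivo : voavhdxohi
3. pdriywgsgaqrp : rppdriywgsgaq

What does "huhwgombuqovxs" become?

xshuhwgombuqov

The rule is to move the last 2 characters to the front (rotate right by 2).
Applying that to "huhwgombuqovxs" gives "xshuhwgombuqov".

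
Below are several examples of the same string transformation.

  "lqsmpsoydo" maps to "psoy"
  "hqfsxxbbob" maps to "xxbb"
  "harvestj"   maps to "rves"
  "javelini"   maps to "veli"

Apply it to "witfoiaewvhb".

aewv

What's happening: delete the last 2 characters, then keep only the last 4 characters.
"witfoiaewvhb" → "witfoiaewv" → "aewv".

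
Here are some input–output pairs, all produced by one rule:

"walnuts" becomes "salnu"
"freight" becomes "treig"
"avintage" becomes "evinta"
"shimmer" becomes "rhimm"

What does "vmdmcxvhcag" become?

gmdmcxvhc

Looking at the pairs, the operation is to swap the first and last characters, then delete the last 2 characters.
For "vmdmcxvhcag" the result is "gmdmcxvhc".
(Check on "freight": → "treighf" → "treig" ✓)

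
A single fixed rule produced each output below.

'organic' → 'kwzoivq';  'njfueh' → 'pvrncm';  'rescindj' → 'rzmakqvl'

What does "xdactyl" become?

The rule is to shift every letter 8 places forward in the alphabet (wrapping around), then move the last character to the front.
Doing the same to "xdactyl": "tflikbg".

tflikbg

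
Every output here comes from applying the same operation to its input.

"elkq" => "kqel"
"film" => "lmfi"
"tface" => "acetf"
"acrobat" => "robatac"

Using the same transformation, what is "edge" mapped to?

The pattern: move the first 2 characters to the end (rotate left by 2).
So "edge" becomes "geed".

geed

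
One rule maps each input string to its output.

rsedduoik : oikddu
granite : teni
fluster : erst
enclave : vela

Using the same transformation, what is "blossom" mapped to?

omss

The rule is to delete the first 3 characters, then swap the front and back halves of the string.
Working it through for "blossom": intermediate "ssom", final "omss".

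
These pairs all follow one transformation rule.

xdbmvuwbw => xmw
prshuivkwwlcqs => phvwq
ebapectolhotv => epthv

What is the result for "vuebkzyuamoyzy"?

vbymz

Each output is the input with this applied: keep one character in every 3, starting at position 1 (positions 1st, 4th, 7th, ...).
Applying that to "vuebkzyuamoyzy" gives "vbymz".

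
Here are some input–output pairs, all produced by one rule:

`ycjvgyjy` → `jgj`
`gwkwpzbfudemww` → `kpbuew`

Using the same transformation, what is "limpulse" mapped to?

The pattern: keep every other character starting from the first (positions 1st, 3rd, 5th, ...), then delete the first character.
Starting from "limpulse": after the first operation, "lmus"; after the second, "mus".

mus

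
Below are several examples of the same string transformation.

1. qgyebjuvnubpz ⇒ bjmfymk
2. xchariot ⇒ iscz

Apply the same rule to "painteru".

atec

Looking at the pairs, the operation is to shift every letter 11 places forward in the alphabet (wrapping around), then keep every other character starting from the first (positions 1st, 3rd, 5th, ...).
Starting from "painteru": after the first operation, "altyepcf"; after the second, "atec".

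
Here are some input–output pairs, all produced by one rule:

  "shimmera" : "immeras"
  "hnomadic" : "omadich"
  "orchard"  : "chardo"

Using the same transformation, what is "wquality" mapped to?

ualityw

In each case the input is transformed by: move the first character to the end, then delete the first character.
"wquality" → "ualityw".
(Check on "hnomadic": → "nomadich" → "omadich" ✓)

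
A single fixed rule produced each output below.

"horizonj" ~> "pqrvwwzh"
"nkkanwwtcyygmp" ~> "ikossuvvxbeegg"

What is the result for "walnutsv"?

itvabcde

The rule is to sort the characters into alphabetical order, then shift every letter 8 places forward in the alphabet (wrapping around).
Starting from "walnutsv": after the first operation, "alnstuvw"; after the second, "itvabcde".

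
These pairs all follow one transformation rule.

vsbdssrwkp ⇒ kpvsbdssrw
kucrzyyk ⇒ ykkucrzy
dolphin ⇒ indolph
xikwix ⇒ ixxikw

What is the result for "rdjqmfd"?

The pattern: move the last 2 characters to the front (rotate right by 2).
Applying that to "rdjqmfd" gives "fdrdjqm".

fdrdjqm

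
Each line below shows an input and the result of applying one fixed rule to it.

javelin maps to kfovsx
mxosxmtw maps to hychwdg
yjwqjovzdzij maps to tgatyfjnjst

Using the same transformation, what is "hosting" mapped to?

The pattern: shift every letter 10 places forward in the alphabet (wrapping around), then delete the first character.
For "hosting", step one produces "rycdsxq"; step two turns that into "ycdsxq".

ycdsxq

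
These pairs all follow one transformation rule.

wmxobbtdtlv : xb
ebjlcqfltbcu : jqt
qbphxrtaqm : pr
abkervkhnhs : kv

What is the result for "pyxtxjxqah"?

What's happening: delete the last 3 characters, then keep one character in every 3, starting at position 3 (positions 3rd, 6th, 9th, ...).
So "pyxtxjxqah" becomes "xj".

xj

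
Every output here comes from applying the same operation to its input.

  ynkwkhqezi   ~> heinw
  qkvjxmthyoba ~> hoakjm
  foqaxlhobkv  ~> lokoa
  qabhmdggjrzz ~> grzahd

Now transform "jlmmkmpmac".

The transformation: keep every other character starting from the second (positions 2nd, 4th, 6th, ...), then move the last 3 characters to the front (rotate right by 3).
So "jlmmkmpmac" becomes "mmclm".

mmclm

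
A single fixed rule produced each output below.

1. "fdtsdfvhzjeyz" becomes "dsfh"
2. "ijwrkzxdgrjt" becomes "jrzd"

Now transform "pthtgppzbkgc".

ttpz

Rule — keep every other character starting from the second (positions 2nd, 4th, 6th, ...), then keep only the first 4 characters.
Applying both steps to "pthtgppzbkgc": "ttpzkc", then "ttpz".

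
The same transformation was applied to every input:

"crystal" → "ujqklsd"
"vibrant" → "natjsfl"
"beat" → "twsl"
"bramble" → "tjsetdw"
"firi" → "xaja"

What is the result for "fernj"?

xwjfb

Looking at the pairs, the operation is to shift every letter 8 places backward in the alphabet (wrapping around).
Applying that to "fernj" gives "xwjfb".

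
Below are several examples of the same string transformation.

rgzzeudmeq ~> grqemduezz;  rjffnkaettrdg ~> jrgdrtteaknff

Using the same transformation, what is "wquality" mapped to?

Looking at the pairs, the operation is to move the first 2 characters to the end (rotate left by 2), then reverse the string.
Applying both steps to "wquality": "ualitywq", then "qwytilau".

qwytilau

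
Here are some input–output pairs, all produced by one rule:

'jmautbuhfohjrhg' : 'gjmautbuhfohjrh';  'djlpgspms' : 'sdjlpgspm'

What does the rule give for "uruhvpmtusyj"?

juruhvpmtusy

Each output is the input with this applied: move the last character to the front.
So "uruhvpmtusyj" becomes "juruhvpmtusy".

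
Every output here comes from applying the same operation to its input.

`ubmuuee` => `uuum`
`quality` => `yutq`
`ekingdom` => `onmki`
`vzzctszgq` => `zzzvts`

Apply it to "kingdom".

onmk

Looking at the pairs, the operation is to sort the characters into reverse alphabetical order, then delete the last 3 characters.
Starting from "kingdom": after the first operation, "onmkigd"; after the second, "onmk".
(Check on "ekingdom": → "onmkiged" → "onmki" ✓)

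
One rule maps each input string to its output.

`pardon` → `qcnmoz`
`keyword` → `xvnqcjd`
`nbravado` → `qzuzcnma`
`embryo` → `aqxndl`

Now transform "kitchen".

sbgdmjh

Looking at the pairs, the operation is to shift every letter 1 place backward in the alphabet (wrapping around), then move the first 2 characters to the end (rotate left by 2).
Working it through for "kitchen": intermediate "jhsbgdm", final "sbgdmjh".
(Check on "pardon": → "ozqcnm" → "qcnmoz" ✓)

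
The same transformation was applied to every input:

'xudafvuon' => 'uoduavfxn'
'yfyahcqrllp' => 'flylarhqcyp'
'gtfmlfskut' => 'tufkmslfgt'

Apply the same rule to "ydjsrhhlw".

dljhshryw

The pattern: take characters alternately from the front and the back (1st, last, 2nd, 2nd-last, ...), then move the first 2 characters to the end (rotate left by 2).
For "ydjsrhhlw" the result is "dljhshryw".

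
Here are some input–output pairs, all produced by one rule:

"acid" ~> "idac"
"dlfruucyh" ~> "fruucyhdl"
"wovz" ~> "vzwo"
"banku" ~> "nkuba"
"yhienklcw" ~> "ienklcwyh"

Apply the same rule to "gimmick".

The transformation: move the first 2 characters to the end (rotate left by 2).
Applying that to "gimmick" gives "mmickgi".

mmickgi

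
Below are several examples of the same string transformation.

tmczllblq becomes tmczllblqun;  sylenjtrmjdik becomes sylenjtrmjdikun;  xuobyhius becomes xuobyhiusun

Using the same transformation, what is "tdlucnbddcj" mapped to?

The pattern: append "un".
For "tdlucnbddcj" the result is "tdlucnbddcjun".

tdlucnbddcjun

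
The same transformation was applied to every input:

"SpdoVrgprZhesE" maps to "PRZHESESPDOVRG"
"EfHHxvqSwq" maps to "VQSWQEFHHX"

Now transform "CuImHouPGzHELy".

PGZHELYCUIMHOU

In each case the input is transformed by: swap the front and back halves of the string, then convert every letter to uppercase.
On "CuImHouPGzHELy": the first step gives "PGzHELyCuImHou", and the second then gives "PGZHELYCUIMHOU".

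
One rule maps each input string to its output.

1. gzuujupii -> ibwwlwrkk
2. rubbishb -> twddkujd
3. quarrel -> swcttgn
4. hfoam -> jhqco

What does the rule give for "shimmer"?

ujkoogt

What's happening: shift every letter 2 places forward in the alphabet (wrapping around).
Applying that to "shimmer" gives "ujkoogt".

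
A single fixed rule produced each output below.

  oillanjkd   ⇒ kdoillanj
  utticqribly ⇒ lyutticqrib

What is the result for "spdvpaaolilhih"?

ihspdvpaaolilh

The rule is to move the last 2 characters to the front (rotate right by 2).
Applying that to "spdvpaaolilhih" gives "ihspdvpaaolilh".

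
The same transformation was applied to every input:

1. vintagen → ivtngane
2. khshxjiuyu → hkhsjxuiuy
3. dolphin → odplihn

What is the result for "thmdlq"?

Looking at the pairs, the operation is to swap each adjacent pair of characters (1↔2, 3↔4, ...).
So "thmdlq" becomes "htdmql".

htdmql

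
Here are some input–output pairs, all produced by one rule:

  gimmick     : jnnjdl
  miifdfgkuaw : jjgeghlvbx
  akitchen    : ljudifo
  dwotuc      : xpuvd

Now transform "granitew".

sbojufx

The transformation: shift every letter 1 place forward in the alphabet (wrapping around), then delete the first character.
Working it through for "granitew": intermediate "hsbojufx", final "sbojufx".
(Check on "dwotuc": → "expuvd" → "xpuvd" ✓)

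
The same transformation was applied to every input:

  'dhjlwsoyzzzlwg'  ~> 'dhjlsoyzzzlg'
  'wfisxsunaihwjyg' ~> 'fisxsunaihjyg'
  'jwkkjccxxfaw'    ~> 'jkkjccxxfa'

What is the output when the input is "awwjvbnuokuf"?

Looking at the pairs, the operation is to remove every "w".
For "awwjvbnuokuf" the result is "ajvbnuokuf".

ajvbnuokuf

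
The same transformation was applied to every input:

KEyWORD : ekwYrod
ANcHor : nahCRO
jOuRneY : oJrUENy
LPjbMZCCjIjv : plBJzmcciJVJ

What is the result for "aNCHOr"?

nAhcRo

What's happening: flip the case of every letter, then swap each adjacent pair of characters (1↔2, 3↔4, ...).
Applying both steps to "aNCHOr": "AnchoR", then "nAhcRo".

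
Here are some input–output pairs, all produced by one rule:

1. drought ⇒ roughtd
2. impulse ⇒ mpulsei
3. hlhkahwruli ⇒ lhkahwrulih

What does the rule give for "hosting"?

What's happening: move the first character to the end.
On "hosting" that produces "ostingh".

ostingh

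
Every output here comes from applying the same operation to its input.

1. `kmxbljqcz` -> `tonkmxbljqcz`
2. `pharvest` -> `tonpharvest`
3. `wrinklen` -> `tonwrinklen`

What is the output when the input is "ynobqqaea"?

tonynobqqaea

Each output is the input with this applied: prepend "ton".
On "ynobqqaea" that produces "tonynobqqaea".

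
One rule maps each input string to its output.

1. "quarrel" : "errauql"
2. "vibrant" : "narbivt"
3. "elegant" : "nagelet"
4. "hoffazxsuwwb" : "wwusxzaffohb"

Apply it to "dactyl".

What's happening: move the last character to the front, then reverse the string.
For "dactyl", step one produces "ldacty"; step two turns that into "ytcadl".

ytcadl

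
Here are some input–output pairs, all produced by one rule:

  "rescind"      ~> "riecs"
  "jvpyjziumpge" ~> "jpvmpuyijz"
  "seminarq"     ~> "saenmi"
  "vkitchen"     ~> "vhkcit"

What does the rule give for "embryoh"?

Each output is the input with this applied: delete the last 2 characters, then take characters alternately from the front and the back (1st, last, 2nd, 2nd-last, ...).
Starting from "embryoh": after the first operation, "embry"; after the second, "eymrb".
(Check on "jvpyjziumpge": → "jvpyjziump" → "jpvmpuyijz" ✓)

eymrb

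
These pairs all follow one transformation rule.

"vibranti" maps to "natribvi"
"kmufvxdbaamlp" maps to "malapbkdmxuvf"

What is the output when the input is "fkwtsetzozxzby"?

The transformation: move the last 3 characters to the front (rotate right by 3), then take characters alternately from the front and the back (1st, last, 2nd, 2nd-last, ...).
On "fkwtsetzozxzby" that produces "zxbzyofzktwets".

zxbzyofzktwets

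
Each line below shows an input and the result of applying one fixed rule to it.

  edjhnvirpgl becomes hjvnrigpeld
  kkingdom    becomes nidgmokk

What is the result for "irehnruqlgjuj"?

Rule — move the first 2 characters to the end (rotate left by 2), then swap each adjacent pair of characters (1↔2, 3↔4, ...).
Applying both steps to "irehnruqlgjuj": "ehnruqlgjujir", then "hernquglujijr".

hernquglujijr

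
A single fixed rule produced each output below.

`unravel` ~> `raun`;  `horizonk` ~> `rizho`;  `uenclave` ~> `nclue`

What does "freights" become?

Rule — delete the last 3 characters, then move the first 2 characters to the end (rotate left by 2).
Doing the same to "freights": "eigfr".

eigfr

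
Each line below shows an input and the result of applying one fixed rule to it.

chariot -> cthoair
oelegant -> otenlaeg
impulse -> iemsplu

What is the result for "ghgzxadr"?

grhdgazx

In each case the input is transformed by: take characters alternately from the front and the back (1st, last, 2nd, 2nd-last, ...).
For "ghgzxadr" the result is "grhdgazx".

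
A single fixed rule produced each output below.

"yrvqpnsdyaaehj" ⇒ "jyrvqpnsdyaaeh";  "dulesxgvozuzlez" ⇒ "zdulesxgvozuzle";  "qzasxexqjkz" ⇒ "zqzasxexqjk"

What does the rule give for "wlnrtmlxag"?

The transformation: move the last character to the front.
On "wlnrtmlxag" that produces "gwlnrtmlxa".

gwlnrtmlxa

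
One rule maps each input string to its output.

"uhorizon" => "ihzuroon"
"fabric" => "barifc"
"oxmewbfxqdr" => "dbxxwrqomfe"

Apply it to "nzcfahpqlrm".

cazrqpnmlhf

The transformation: sort the characters into reverse alphabetical order, then move the last 2 characters to the front (rotate right by 2).
"nzcfahpqlrm" → "zrqpnmlhfca" → "cazrqpnmlhf".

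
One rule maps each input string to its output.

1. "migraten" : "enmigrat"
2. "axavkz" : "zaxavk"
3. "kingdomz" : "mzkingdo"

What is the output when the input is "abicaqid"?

What's happening: swap the front and back halves of the string, then move the first 2 characters to the end (rotate left by 2).
So "abicaqid" becomes "idabicaq".
(Check on "axavkz": → "vkzaxa" → "zaxavk" ✓)

idabicaq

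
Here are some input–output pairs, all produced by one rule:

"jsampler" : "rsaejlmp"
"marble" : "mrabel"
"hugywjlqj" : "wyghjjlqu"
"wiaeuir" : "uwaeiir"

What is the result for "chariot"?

Each output is the input with this applied: sort the characters into alphabetical order, then move the last 2 characters to the front (rotate right by 2).
For "chariot", step one produces "achiort"; step two turns that into "rtachio".

rtachio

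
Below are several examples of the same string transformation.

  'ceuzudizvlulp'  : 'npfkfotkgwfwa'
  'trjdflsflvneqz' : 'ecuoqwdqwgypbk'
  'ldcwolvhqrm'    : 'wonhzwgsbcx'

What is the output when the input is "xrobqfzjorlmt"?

iczmbqkuzcwxe

The rule is to shift every letter 11 places forward in the alphabet (wrapping around).
"xrobqfzjorlmt" → "iczmbqkuzcwxe".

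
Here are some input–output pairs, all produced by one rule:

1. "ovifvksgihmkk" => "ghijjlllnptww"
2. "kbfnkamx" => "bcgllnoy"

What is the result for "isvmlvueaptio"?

The transformation: sort the characters into alphabetical order, then shift every letter 1 place forward in the alphabet (wrapping around).
Working it through for "isvmlvueaptio": intermediate "aeiilmopstuvv", final "bfjjmnpqtuvww".

bfjjmnpqtuvww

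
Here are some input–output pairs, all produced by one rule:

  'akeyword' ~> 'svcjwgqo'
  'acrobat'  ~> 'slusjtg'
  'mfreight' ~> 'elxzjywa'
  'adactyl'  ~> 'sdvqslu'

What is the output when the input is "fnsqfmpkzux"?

In each case the input is transformed by: shift every letter 8 places backward in the alphabet (wrapping around), then take characters alternately from the front and the back (1st, last, 2nd, 2nd-last, ...).
On "fnsqfmpkzux": the first step gives "xfkixehcrmp", and the second then gives "xpfmkricxhe".

xpfmkricxhe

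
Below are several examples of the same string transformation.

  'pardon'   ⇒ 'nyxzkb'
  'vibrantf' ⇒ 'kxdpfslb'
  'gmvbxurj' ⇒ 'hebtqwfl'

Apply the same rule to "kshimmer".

wwobucrs

The pattern: shift every letter 10 places forward in the alphabet (wrapping around), then swap the front and back halves of the string.
Starting from "kshimmer": after the first operation, "ucrswwob"; after the second, "wwobucrs".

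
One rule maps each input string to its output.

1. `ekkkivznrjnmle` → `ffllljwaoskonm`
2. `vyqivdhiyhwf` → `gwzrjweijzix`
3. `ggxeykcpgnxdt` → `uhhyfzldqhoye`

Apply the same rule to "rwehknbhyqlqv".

wsxfilocizrmr

Each output is the input with this applied: move the last character to the front, then shift every letter 1 place forward in the alphabet (wrapping around).
Starting from "rwehknbhyqlqv": after the first operation, "vrwehknbhyqlq"; after the second, "wsxfilocizrmr".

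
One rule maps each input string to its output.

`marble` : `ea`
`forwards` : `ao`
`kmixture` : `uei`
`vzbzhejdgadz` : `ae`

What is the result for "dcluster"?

eu

What's happening: swap the front and back halves of the string, then keep only the vowels.
Doing the same to "dcluster": "eu".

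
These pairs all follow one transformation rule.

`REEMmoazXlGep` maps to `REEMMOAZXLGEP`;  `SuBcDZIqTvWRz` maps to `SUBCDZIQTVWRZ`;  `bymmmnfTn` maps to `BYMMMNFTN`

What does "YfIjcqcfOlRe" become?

In each case the input is transformed by: convert every letter to uppercase.
On "YfIjcqcfOlRe" that produces "YFIJCQCFOLRE".

YFIJCQCFOLRE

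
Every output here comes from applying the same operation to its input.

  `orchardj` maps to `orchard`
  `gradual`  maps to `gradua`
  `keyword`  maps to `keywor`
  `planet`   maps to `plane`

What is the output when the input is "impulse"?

In each case the input is transformed by: delete the last character.
On "impulse" that produces "impuls".

impuls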